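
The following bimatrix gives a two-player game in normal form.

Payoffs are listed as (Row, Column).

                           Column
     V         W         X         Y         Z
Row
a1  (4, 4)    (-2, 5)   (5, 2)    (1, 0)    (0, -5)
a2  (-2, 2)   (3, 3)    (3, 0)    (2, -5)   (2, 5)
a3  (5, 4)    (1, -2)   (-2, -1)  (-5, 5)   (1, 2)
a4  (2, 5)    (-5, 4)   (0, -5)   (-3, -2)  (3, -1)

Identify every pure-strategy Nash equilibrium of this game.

There is no pure-strategy Nash equilibrium.

Row against V: payoffs 4, -2, 5, 2 → best response a3.
Row against W: payoffs -2, 3, 1, -5 → best response a2.
Row against X: payoffs 5, 3, -2, 0 → best response a1.
Row against Y: payoffs 1, 2, -5, -3 → best response a2.
Row against Z: payoffs 0, 2, 1, 3 → best response a4.
Column against a1: payoffs 4, 5, 2, 0, -5 → best response W.
Column against a2: payoffs 2, 3, 0, -5, 5 → best response Z.
Column against a3: payoffs 4, -2, -1, 5, 2 → best response Y.
Column against a4: payoffs 5, 4, -5, -2, -1 → best response V.
No profile is a mutual best response for all players.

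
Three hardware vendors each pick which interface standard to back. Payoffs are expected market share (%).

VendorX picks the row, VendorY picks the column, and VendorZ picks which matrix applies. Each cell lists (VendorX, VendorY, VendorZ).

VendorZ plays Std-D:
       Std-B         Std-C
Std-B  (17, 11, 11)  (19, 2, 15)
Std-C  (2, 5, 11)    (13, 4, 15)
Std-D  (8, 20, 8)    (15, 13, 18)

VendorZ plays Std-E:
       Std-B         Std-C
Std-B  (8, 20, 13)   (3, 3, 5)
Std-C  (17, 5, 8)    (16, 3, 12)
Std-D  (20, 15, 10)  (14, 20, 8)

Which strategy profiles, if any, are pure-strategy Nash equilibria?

No pure-strategy Nash equilibrium.

VendorX against (Std-B, Std-D): payoffs 17, 2, 8 → best response Std-B.
VendorX against (Std-B, Std-E): payoffs 8, 17, 20 → best response Std-D.
VendorX against (Std-C, Std-D): payoffs 19, 13, 15 → best response Std-B.
VendorX against (Std-C, Std-E): payoffs 3, 16, 14 → best response Std-C.
VendorY against (Std-B, Std-D): payoffs 11, 2 → best response Std-B.
VendorY against (Std-B, Std-E): payoffs 20, 3 → best response Std-B.
VendorY against (Std-C, Std-D): payoffs 5, 4 → best response Std-B.
VendorY against (Std-C, Std-E): payoffs 5, 3 → best response Std-B.
VendorY against (Std-D, Std-D): payoffs 20, 13 → best response Std-B.
VendorY against (Std-D, Std-E): payoffs 15, 20 → best response Std-C.
VendorZ against (Std-B, Std-B): payoffs 11, 13 → best response Std-E.
VendorZ against (Std-B, Std-C): payoffs 15, 5 → best response Std-D.
VendorZ against (Std-C, Std-B): payoffs 11, 8 → best response Std-D.
VendorZ against (Std-C, Std-C): payoffs 15, 12 → best response Std-D.
VendorZ against (Std-D, Std-B): payoffs 8, 10 → best response Std-E.
VendorZ against (Std-D, Std-C): payoffs 18, 8 → best response Std-D.
No profile is a mutual best response for all players.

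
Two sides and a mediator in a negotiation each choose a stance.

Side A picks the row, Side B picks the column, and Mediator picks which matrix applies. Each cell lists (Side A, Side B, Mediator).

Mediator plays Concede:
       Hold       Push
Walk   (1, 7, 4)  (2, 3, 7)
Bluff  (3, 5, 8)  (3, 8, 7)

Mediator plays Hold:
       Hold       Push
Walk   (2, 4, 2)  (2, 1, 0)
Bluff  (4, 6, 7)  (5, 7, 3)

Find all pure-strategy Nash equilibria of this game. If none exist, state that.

Pure NE: (Bluff, Push, Concede)

(Walk, Hold, Concede): Side A can switch to Bluff (1 → 3). Not NE.
(Walk, Hold, Hold): Side A can switch to Bluff (2 → 4). Not NE.
(Walk, Push, Concede): Side A can switch to Bluff (2 → 3). Not NE.
(Walk, Push, Hold): Side A can switch to Bluff (2 → 5). Not NE.
(Bluff, Hold, Concede): Side B can switch to Push (5 → 8). Not NE.
(Bluff, Hold, Hold): Side B can switch to Push (6 → 7). Not NE.
(Bluff, Push, Concede): Side A gets 3, best alternative 2; Side B gets 8, best alternative 5; Mediator gets 7, best alternative 3. No profitable deviation — NE.
(Bluff, Push, Hold): Mediator can switch to Concede (3 → 7). Not NE.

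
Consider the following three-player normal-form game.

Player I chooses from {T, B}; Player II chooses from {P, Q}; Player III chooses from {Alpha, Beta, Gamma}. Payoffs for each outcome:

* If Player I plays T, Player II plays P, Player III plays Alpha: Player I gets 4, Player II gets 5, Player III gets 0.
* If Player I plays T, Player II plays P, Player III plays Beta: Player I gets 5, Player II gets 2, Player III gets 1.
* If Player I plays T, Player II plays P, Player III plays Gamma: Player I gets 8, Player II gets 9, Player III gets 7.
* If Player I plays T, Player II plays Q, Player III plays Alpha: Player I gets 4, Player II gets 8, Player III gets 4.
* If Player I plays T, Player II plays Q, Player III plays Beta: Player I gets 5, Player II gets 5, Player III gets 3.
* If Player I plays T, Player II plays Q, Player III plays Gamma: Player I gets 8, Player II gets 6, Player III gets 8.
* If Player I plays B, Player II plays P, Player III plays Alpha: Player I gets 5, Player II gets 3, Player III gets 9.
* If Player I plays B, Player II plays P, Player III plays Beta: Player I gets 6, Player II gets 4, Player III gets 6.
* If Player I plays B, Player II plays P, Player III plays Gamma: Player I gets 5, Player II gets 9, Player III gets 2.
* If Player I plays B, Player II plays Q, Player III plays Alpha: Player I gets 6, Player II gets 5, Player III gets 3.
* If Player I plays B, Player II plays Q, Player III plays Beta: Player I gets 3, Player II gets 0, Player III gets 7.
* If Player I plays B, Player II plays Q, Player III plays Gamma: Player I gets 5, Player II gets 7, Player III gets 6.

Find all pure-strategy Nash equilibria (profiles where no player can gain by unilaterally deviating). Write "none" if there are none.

Player I against (P, Alpha): payoffs 4, 5 → best response B.
Player I against (P, Beta): payoffs 5, 6 → best response B.
Player I against (P, Gamma): payoffs 8, 5 → best response T.
Player I against (Q, Alpha): payoffs 4, 6 → best response B.
Player I against (Q, Beta): payoffs 5, 3 → best response T.
Player I against (Q, Gamma): payoffs 8, 5 → best response T.
Player II against (T, Alpha): payoffs 5, 8 → best response Q.
Player II against (T, Beta): payoffs 2, 5 → best response Q.
Player II against (T, Gamma): payoffs 9, 6 → best response P.
Player II against (B, Alpha): payoffs 3, 5 → best response Q.
Player II against (B, Beta): payoffs 4, 0 → best response P.
Player II against (B, Gamma): payoffs 9, 7 → best response P.
Player III against (T, P): payoffs 0, 1, 7 → best response Gamma.
Player III against (T, Q): payoffs 4, 3, 8 → best response Gamma.
Player III against (B, P): payoffs 9, 6, 2 → best response Alpha.
Player III against (B, Q): payoffs 3, 7, 6 → best response Beta.
Mutual best responses: (T, P, Gamma).

The unique pure-strategy Nash equilibrium is (T, P, Gamma).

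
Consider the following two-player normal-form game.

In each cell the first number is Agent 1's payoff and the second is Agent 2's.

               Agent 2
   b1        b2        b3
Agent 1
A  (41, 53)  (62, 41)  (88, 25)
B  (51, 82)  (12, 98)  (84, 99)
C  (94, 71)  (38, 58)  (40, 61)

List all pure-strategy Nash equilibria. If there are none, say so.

(C, b1)

Agent 1 against b1: payoffs 41, 51, 94 → best response C.
Agent 1 against b2: payoffs 62, 12, 38 → best response A.
Agent 1 against b3: payoffs 88, 84, 40 → best response A.
Agent 2 against A: payoffs 53, 41, 25 → best response b1.
Agent 2 against B: payoffs 82, 98, 99 → best response b3.
Agent 2 against C: payoffs 71, 58, 61 → best response b1.
Mutual best responses: (C, b1).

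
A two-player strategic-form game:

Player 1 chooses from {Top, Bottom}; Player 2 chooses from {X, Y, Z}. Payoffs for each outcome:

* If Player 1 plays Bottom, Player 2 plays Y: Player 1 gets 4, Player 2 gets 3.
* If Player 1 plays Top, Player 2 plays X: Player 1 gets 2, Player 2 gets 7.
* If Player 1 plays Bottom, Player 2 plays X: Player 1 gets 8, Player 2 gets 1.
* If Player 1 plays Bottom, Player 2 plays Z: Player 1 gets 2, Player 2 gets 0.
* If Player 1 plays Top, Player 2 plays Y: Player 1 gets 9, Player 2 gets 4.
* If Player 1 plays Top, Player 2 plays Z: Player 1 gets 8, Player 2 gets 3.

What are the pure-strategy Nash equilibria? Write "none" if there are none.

For each player, find the best response to each opponent profile; mutual best responses are the pure NE.
Player 1 against X: payoffs 2, 8 → best response Bottom.
Player 1 against Y: payoffs 9, 4 → best response Top.
Player 1 against Z: payoffs 8, 2 → best response Top.
Player 2 against Top: payoffs 7, 4, 3 → best response X.
Player 2 against Bottom: payoffs 1, 3, 0 → best response Y.
No profile is a mutual best response for all players.

There is no pure-strategy Nash equilibrium.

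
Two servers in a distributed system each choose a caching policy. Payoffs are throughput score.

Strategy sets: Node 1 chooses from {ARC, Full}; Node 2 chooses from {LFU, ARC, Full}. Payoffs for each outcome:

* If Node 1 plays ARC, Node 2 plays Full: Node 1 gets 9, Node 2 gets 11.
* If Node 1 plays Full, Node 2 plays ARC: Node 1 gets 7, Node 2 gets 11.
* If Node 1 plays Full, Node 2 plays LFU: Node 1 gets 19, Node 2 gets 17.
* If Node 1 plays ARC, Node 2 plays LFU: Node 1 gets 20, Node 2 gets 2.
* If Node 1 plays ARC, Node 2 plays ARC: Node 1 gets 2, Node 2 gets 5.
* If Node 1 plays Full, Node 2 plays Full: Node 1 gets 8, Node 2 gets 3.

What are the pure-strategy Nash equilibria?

(ARC, LFU): Node 2 can switch to ARC (2 → 5). Not NE.
(ARC, ARC): Node 1 can switch to Full (2 → 7). Not NE.
(ARC, Full): Node 1 gets 9, best alternative 8; Node 2 gets 11, best alternative 5. No profitable deviation — NE.
(Full, LFU): Node 1 can switch to ARC (19 → 20). Not NE.
(Full, ARC): Node 2 can switch to LFU (11 → 17). Not NE.
(Full, Full): Node 1 can switch to ARC (8 → 9). Not NE.

(ARC, Full)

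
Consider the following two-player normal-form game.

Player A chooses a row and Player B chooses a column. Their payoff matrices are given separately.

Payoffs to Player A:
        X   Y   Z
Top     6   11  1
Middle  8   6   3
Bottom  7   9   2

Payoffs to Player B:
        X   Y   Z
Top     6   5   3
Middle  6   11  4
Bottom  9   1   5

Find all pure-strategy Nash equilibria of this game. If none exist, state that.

For each strategy profile, look for a profitable unilateral deviation.
(Top, X): Player A can switch to Middle (6 → 8). Not NE.
(Top, Y): Player B can switch to X (5 → 6). Not NE.
(Top, Z): Player A can switch to Middle (1 → 3). Not NE.
(Middle, X): Player B can switch to Y (6 → 11). Not NE.
(Middle, Y): Player A can switch to Top (6 → 11). Not NE.
(Middle, Z): Player B can switch to X (4 → 6). Not NE.
(The remaining 3 profiles each have a profitable deviation by the same check.)

none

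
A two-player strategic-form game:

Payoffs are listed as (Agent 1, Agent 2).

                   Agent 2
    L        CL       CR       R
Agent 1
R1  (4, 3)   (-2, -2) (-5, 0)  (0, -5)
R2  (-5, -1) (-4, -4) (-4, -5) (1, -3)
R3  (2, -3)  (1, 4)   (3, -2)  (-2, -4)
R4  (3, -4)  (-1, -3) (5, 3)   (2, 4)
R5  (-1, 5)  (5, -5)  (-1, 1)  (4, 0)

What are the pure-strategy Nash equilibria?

(R1, L): Agent 1 gets 4, best alternative 3; Agent 2 gets 3, best alternative 0. No profitable deviation — NE.
(R1, CL): Agent 1 can switch to R3 (-2 → 1). Not NE.
(R1, CR): Agent 1 can switch to R2 (-5 → -4). Not NE.
(R1, R): Agent 1 can switch to R2 (0 → 1). Not NE.
(R2, L): Agent 1 can switch to R1 (-5 → 4). Not NE.
(R2, CL): Agent 1 can switch to R1 (-4 → -2). Not NE.
(R2, CR): Agent 1 can switch to R3 (-4 → 3). Not NE.
(The remaining 13 profiles each have a profitable deviation by the same check.)

(R1, L)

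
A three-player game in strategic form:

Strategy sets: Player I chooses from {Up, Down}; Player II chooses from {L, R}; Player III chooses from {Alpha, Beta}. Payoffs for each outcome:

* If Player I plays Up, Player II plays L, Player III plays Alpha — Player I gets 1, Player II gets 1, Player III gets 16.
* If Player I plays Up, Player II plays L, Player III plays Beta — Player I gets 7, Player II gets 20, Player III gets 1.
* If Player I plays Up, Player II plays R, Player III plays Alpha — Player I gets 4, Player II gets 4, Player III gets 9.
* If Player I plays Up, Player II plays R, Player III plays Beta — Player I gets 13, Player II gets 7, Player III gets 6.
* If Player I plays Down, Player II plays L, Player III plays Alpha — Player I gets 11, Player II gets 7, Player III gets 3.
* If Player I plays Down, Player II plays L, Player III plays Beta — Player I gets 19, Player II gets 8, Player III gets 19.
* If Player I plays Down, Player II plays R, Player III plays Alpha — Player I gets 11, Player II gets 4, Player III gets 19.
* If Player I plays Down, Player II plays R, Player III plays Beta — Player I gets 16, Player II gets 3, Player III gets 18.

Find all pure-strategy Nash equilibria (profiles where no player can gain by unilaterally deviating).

Pure NE: (Down, L, Beta)

(Up, L, Alpha): Player I can switch to Down (1 → 11). Not NE.
(Up, L, Beta): Player I can switch to Down (7 → 19). Not NE.
(Up, R, Alpha): Player I can switch to Down (4 → 11). Not NE.
(Up, R, Beta): Player I can switch to Down (13 → 16). Not NE.
(Down, L, Alpha): Player III can switch to Beta (3 → 19). Not NE.
(Down, L, Beta): Player I gets 19, best alternative 7; Player II gets 8, best alternative 3; Player III gets 19, best alternative 3. No profitable deviation — NE.
(Down, R, Alpha): Player II can switch to L (4 → 7). Not NE.
(Down, R, Beta): Player II can switch to L (3 → 8). Not NE.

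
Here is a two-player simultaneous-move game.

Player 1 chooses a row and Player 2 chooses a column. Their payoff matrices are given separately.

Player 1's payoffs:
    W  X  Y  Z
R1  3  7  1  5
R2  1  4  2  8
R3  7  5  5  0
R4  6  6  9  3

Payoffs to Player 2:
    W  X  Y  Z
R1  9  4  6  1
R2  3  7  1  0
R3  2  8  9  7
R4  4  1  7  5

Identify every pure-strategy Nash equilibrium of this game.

(R1, W): Player 1 can switch to R3 (3 → 7). Not NE.
(R1, X): Player 2 can switch to W (4 → 9). Not NE.
(R1, Y): Player 1 can switch to R2 (1 → 2). Not NE.
(R1, Z): Player 1 can switch to R2 (5 → 8). Not NE.
(R2, W): Player 1 can switch to R1 (1 → 3). Not NE.
(R2, X): Player 1 can switch to R1 (4 → 7). Not NE.
(R4, Y): Player 1 gets 9, best alternative 5; Player 2 gets 7, best alternative 5. No profitable deviation — NE.
(The remaining 9 profiles each have a profitable deviation by the same check.)

The unique pure-strategy Nash equilibrium is (R4, Y).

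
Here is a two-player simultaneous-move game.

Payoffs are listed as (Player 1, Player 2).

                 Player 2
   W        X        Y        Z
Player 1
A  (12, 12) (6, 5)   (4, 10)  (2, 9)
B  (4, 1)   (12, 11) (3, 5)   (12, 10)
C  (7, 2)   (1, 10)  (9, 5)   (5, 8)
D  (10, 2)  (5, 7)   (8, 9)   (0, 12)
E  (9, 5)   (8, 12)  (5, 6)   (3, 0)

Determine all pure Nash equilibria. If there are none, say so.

(A, W) and (B, X)

(A, W): Player 1 gets 12, best alternative 10; Player 2 gets 12, best alternative 10. No profitable deviation — NE.
(A, X): Player 1 can switch to B (6 → 12). Not NE.
(A, Y): Player 1 can switch to C (4 → 9). Not NE.
(A, Z): Player 1 can switch to B (2 → 12). Not NE.
(B, W): Player 1 can switch to A (4 → 12). Not NE.
(B, X): Player 1 gets 12, best alternative 8; Player 2 gets 11, best alternative 10. No profitable deviation — NE.
(B, Y): Player 1 can switch to A (3 → 4). Not NE.
(B, Z): Player 2 can switch to X (10 → 11). Not NE.
(C, W): Player 1 can switch to A (7 → 12). Not NE.
(C, X): Player 1 can switch to A (1 → 6). Not NE.
(The remaining 10 profiles each have a profitable deviation by the same check.)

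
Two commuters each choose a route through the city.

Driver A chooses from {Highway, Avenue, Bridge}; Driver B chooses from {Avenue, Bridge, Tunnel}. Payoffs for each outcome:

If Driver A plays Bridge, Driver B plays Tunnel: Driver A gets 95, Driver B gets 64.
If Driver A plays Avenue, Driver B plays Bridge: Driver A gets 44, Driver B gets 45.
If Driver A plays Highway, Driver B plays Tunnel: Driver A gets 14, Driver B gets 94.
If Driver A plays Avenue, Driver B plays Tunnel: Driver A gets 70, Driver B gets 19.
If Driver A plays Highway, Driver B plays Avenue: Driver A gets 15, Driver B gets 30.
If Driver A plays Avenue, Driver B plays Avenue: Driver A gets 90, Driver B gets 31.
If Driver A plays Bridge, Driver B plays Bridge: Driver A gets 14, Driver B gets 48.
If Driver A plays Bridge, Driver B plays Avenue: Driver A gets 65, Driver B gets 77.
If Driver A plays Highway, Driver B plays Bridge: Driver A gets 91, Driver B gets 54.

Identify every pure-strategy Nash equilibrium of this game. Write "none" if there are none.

This game has no pure Nash equilibrium.

(Highway, Avenue): Driver A can switch to Avenue (15 → 90). Not NE.
(Highway, Bridge): Driver B can switch to Tunnel (54 → 94). Not NE.
(Highway, Tunnel): Driver A can switch to Avenue (14 → 70). Not NE.
(Avenue, Avenue): Driver B can switch to Bridge (31 → 45). Not NE.
(Avenue, Bridge): Driver A can switch to Highway (44 → 91). Not NE.
(Avenue, Tunnel): Driver A can switch to Bridge (70 → 95). Not NE.
(Bridge, Avenue): Driver A can switch to Avenue (65 → 90). Not NE.
(Bridge, Bridge): Driver A can switch to Highway (14 → 91). Not NE.
(The remaining 1 profile has a profitable deviation by the same check.)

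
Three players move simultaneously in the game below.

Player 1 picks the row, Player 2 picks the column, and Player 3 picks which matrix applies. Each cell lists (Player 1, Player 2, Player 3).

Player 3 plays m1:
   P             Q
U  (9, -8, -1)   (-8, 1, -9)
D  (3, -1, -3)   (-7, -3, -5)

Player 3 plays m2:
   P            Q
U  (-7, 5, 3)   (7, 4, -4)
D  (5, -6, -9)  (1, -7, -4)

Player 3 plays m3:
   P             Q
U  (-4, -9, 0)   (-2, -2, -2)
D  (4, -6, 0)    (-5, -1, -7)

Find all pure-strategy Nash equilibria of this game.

Pure NE: (U, Q, m3)

Player 1 against (P, m1): payoffs 9, 3 → best response U.
Player 1 against (P, m2): payoffs -7, 5 → best response D.
Player 1 against (P, m3): payoffs -4, 4 → best response D.
Player 1 against (Q, m1): payoffs -8, -7 → best response D.
Player 1 against (Q, m2): payoffs 7, 1 → best response U.
Player 1 against (Q, m3): payoffs -2, -5 → best response U.
Player 2 against (U, m1): payoffs -8, 1 → best response Q.
Player 2 against (U, m2): payoffs 5, 4 → best response P.
Player 2 against (U, m3): payoffs -9, -2 → best response Q.
Player 2 against (D, m1): payoffs -1, -3 → best response P.
Player 2 against (D, m2): payoffs -6, -7 → best response P.
Player 2 against (D, m3): payoffs -6, -1 → best response Q.
Player 3 against (U, P): payoffs -1, 3, 0 → best response m2.
Player 3 against (U, Q): payoffs -9, -4, -2 → best response m3.
Player 3 against (D, P): payoffs -3, -9, 0 → best response m3.
Player 3 against (D, Q): payoffs -5, -4, -7 → best response m2.
Mutual best responses: (U, Q, m3).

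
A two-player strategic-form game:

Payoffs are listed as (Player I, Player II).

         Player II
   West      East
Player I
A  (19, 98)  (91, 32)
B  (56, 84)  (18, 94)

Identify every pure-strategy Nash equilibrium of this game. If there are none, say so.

There is no pure-strategy Nash equilibrium.

(A, West): Player I can switch to B (19 → 56). Not NE.
(A, East): Player II can switch to West (32 → 98). Not NE.
(B, West): Player II can switch to East (84 → 94). Not NE.
(B, East): Player I can switch to A (18 → 91). Not NE.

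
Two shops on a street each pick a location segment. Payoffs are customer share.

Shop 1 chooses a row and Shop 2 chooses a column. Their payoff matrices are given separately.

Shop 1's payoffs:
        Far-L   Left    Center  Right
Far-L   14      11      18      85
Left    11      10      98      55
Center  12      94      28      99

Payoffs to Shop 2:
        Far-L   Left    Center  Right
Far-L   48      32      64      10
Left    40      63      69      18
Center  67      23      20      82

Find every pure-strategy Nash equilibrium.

(Far-L, Far-L): Shop 2 can switch to Center (48 → 64). Not NE.
(Far-L, Left): Shop 1 can switch to Center (11 → 94). Not NE.
(Far-L, Center): Shop 1 can switch to Left (18 → 98). Not NE.
(Far-L, Right): Shop 1 can switch to Center (85 → 99). Not NE.
(Left, Far-L): Shop 1 can switch to Far-L (11 → 14). Not NE.
(Left, Left): Shop 1 can switch to Far-L (10 → 11). Not NE.
(Left, Center): Shop 1 gets 98, best alternative 28; Shop 2 gets 69, best alternative 63. No profitable deviation — NE.
(Center, Right): Shop 1 gets 99, best alternative 85; Shop 2 gets 82, best alternative 67. No profitable deviation — NE.
(The remaining 4 profiles each have a profitable deviation by the same check.)

The pure Nash equilibria are (Left, Center) and (Center, Right).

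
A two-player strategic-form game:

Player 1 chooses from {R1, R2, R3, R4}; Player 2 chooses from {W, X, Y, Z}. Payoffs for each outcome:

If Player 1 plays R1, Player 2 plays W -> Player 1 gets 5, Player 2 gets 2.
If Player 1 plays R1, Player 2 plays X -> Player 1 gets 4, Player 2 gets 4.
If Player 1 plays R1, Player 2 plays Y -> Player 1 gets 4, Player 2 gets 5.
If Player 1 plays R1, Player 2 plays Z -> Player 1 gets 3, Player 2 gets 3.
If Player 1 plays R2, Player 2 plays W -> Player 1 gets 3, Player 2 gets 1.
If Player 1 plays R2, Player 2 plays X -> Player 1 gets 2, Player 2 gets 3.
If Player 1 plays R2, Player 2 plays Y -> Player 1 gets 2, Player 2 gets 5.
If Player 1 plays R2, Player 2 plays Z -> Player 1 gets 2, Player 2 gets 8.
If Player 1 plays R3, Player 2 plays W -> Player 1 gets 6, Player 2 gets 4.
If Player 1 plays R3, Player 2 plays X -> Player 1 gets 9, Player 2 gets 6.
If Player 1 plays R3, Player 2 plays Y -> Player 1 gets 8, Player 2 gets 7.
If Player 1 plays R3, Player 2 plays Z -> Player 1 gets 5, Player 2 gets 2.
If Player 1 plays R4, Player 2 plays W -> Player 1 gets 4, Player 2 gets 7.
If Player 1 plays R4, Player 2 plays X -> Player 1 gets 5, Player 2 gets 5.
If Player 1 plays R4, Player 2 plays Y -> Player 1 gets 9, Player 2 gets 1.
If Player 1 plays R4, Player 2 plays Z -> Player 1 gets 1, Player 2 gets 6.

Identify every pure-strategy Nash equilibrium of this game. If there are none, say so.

This game has no pure Nash equilibrium.

Player 1 against W: payoffs 5, 3, 6, 4 → best response R3.
Player 1 against X: payoffs 4, 2, 9, 5 → best response R3.
Player 1 against Y: payoffs 4, 2, 8, 9 → best response R4.
Player 1 against Z: payoffs 3, 2, 5, 1 → best response R3.
Player 2 against R1: payoffs 2, 4, 5, 3 → best response Y.
Player 2 against R2: payoffs 1, 3, 5, 8 → best response Z.
Player 2 against R3: payoffs 4, 6, 7, 2 → best response Y.
Player 2 against R4: payoffs 7, 5, 1, 6 → best response W.
No profile is a mutual best response for all players.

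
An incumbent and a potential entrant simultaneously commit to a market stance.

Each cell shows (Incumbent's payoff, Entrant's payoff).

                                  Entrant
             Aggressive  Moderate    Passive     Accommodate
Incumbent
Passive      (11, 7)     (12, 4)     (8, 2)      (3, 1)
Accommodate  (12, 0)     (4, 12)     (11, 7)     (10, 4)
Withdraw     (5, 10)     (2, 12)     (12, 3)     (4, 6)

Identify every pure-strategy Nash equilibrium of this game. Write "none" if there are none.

No pure-strategy Nash equilibrium.

Mark each player's best response to every combination of opponents' strategies; a profile where every player is best-responding is a pure Nash equilibrium.
Incumbent against Aggressive: payoffs 11, 12, 5 → best response Accommodate.
Incumbent against Moderate: payoffs 12, 4, 2 → best response Passive.
Incumbent against Passive: payoffs 8, 11, 12 → best response Withdraw.
Incumbent against Accommodate: payoffs 3, 10, 4 → best response Accommodate.
Entrant against Passive: payoffs 7, 4, 2, 1 → best response Aggressive.
Entrant against Accommodate: payoffs 0, 12, 7, 4 → best response Moderate.
Entrant against Withdraw: payoffs 10, 12, 3, 6 → best response Moderate.
No profile is a mutual best response for all players.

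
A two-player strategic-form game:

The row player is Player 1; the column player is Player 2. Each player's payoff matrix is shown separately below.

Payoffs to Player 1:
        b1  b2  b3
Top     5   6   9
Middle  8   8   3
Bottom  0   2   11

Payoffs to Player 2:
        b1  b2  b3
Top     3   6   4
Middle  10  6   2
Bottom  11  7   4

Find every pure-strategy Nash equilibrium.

Check each profile: it is a Nash equilibrium iff no player can strictly gain by switching unilaterally.
(Top, b1): Player 1 can switch to Middle (5 → 8). Not NE.
(Top, b2): Player 1 can switch to Middle (6 → 8). Not NE.
(Top, b3): Player 1 can switch to Bottom (9 → 11). Not NE.
(Middle, b1): Player 1 gets 8, best alternative 5; Player 2 gets 10, best alternative 6. No profitable deviation — NE.
(Middle, b2): Player 2 can switch to b1 (6 → 10). Not NE.
(Middle, b3): Player 1 can switch to Top (3 → 9). Not NE.
(Bottom, b1): Player 1 can switch to Top (0 → 5). Not NE.
(Bottom, b2): Player 1 can switch to Top (2 → 6). Not NE.
(Bottom, b3): Player 2 can switch to b1 (4 → 11). Not NE.

Pure NE: (Middle, b1)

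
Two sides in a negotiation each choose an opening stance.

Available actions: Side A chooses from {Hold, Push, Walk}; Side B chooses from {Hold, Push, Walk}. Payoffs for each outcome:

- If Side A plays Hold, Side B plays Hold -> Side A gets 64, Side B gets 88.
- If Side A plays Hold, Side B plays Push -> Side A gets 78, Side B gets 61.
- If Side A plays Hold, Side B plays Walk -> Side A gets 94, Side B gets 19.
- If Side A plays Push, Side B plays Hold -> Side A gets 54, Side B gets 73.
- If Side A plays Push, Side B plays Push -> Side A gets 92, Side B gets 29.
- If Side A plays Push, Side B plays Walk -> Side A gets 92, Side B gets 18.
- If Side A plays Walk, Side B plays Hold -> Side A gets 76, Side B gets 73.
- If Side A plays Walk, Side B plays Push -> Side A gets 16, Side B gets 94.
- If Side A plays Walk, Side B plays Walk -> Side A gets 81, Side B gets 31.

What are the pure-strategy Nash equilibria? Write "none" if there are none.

There is no pure-strategy Nash equilibrium.

Mark each player's best response to every combination of opponents' strategies; a profile where every player is best-responding is a pure Nash equilibrium.
Side A against Hold: payoffs 64, 54, 76 → best response Walk.
Side A against Push: payoffs 78, 92, 16 → best response Push.
Side A against Walk: payoffs 94, 92, 81 → best response Hold.
Side B against Hold: payoffs 88, 61, 19 → best response Hold.
Side B against Push: payoffs 73, 29, 18 → best response Hold.
Side B against Walk: payoffs 73, 94, 31 → best response Push.
No profile is a mutual best response for all players.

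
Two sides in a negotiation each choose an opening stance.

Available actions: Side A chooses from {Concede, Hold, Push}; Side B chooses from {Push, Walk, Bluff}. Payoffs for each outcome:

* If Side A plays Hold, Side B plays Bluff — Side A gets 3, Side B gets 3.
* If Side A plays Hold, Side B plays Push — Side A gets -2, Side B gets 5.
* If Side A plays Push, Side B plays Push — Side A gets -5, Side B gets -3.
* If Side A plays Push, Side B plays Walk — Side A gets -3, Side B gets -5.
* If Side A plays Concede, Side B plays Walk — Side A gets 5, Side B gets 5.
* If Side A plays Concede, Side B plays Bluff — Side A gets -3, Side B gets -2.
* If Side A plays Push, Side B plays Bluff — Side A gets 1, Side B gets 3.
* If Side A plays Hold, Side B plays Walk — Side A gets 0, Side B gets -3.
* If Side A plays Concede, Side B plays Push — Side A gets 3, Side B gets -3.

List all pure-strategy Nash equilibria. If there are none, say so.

Side A against Push: payoffs 3, -2, -5 → best response Concede.
Side A against Walk: payoffs 5, 0, -3 → best response Concede.
Side A against Bluff: payoffs -3, 3, 1 → best response Hold.
Side B against Concede: payoffs -3, 5, -2 → best response Walk.
Side B against Hold: payoffs 5, -3, 3 → best response Push.
Side B against Push: payoffs -3, -5, 3 → best response Bluff.
Mutual best responses: (Concede, Walk).

The unique pure-strategy Nash equilibrium is (Concede, Walk).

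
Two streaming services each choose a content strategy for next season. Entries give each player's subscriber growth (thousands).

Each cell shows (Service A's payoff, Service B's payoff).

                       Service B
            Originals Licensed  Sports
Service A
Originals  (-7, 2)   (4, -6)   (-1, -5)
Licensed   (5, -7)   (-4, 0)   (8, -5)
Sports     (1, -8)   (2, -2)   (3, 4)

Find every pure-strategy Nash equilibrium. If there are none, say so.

(Originals, Originals): Service A can switch to Licensed (-7 → 5). Not NE.
(Originals, Licensed): Service B can switch to Originals (-6 → 2). Not NE.
(Originals, Sports): Service A can switch to Licensed (-1 → 8). Not NE.
(Licensed, Originals): Service B can switch to Licensed (-7 → 0). Not NE.
(Licensed, Licensed): Service A can switch to Originals (-4 → 4). Not NE.
(Licensed, Sports): Service B can switch to Licensed (-5 → 0). Not NE.
(The remaining 3 profiles each have a profitable deviation by the same check.)

There is no pure-strategy Nash equilibrium.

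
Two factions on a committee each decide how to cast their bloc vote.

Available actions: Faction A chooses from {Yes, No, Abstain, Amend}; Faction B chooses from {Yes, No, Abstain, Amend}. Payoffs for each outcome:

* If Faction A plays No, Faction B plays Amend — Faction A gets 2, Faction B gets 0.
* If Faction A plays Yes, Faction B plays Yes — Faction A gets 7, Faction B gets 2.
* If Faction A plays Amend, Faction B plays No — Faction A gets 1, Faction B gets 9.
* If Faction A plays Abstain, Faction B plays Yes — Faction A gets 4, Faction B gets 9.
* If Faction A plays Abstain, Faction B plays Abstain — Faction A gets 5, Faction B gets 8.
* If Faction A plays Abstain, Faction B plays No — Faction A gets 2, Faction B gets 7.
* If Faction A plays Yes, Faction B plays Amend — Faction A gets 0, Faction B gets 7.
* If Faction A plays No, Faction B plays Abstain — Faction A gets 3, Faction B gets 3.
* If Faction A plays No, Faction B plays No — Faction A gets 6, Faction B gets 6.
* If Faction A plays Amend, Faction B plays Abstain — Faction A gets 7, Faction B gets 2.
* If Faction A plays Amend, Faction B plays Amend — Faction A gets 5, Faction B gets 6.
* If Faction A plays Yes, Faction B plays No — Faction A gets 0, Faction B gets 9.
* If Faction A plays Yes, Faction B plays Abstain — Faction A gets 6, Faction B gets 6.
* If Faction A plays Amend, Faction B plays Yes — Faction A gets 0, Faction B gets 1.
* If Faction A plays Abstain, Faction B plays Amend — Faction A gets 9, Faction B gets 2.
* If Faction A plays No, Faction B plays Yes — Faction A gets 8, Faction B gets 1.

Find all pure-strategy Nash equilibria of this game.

(No, No)

(Yes, Yes): Faction A can switch to No (7 → 8). Not NE.
(Yes, No): Faction A can switch to No (0 → 6). Not NE.
(Yes, Abstain): Faction A can switch to Amend (6 → 7). Not NE.
(Yes, Amend): Faction A can switch to No (0 → 2). Not NE.
(No, Yes): Faction B can switch to No (1 → 6). Not NE.
(No, No): Faction A gets 6, best alternative 2; Faction B gets 6, best alternative 3. No profitable deviation — NE.
(No, Abstain): Faction A can switch to Yes (3 → 6). Not NE.
(No, Amend): Faction A can switch to Abstain (2 → 9). Not NE.
(Abstain, Yes): Faction A can switch to Yes (4 → 7). Not NE.
(Abstain, No): Faction A can switch to No (2 → 6). Not NE.
(Abstain, Abstain): Faction A can switch to Yes (5 → 6). Not NE.
(The remaining 5 profiles each have a profitable deviation by the same check.)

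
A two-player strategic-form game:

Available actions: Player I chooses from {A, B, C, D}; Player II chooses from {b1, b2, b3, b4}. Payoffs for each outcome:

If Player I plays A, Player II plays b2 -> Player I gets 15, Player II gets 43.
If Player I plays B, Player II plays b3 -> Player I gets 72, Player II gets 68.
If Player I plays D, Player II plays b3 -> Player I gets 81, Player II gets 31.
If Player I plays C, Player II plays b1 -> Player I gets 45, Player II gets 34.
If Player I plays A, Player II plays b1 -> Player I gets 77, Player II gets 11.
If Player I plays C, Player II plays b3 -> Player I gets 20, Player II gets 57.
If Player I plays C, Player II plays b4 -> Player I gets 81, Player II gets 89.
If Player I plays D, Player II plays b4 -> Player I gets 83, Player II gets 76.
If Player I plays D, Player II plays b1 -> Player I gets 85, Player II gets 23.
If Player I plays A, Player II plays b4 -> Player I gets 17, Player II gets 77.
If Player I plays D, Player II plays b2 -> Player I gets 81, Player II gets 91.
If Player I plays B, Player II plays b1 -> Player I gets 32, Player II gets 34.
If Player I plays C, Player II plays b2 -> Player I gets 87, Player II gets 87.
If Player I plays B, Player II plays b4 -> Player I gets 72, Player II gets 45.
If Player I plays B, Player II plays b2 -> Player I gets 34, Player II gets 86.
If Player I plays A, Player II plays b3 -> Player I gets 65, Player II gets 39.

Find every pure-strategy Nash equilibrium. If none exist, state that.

Player I against b1: payoffs 77, 32, 45, 85 → best response D.
Player I against b2: payoffs 15, 34, 87, 81 → best response C.
Player I against b3: payoffs 65, 72, 20, 81 → best response D.
Player I against b4: payoffs 17, 72, 81, 83 → best response D.
Player II against A: payoffs 11, 43, 39, 77 → best response b4.
Player II against B: payoffs 34, 86, 68, 45 → best response b2.
Player II against C: payoffs 34, 87, 57, 89 → best response b4.
Player II against D: payoffs 23, 91, 31, 76 → best response b2.
No profile is a mutual best response for all players.

This game has no pure Nash equilibrium.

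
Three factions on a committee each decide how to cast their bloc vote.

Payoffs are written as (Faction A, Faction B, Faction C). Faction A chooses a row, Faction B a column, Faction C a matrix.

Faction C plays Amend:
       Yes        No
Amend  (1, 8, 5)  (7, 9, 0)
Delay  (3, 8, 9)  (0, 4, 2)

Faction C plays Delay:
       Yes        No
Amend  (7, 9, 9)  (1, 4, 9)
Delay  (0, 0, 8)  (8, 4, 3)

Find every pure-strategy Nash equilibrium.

Pure-strategy Nash equilibria: (Amend, Yes, Delay) and (Delay, Yes, Amend) and (Delay, No, Delay)

Faction A against (Yes, Amend): payoffs 1, 3 → best response Delay.
Faction A against (Yes, Delay): payoffs 7, 0 → best response Amend.
Faction A against (No, Amend): payoffs 7, 0 → best response Amend.
Faction A against (No, Delay): payoffs 1, 8 → best response Delay.
Faction B against (Amend, Amend): payoffs 8, 9 → best response No.
Faction B against (Amend, Delay): payoffs 9, 4 → best response Yes.
Faction B against (Delay, Amend): payoffs 8, 4 → best response Yes.
Faction B against (Delay, Delay): payoffs 0, 4 → best response No.
Faction C against (Amend, Yes): payoffs 5, 9 → best response Delay.
Faction C against (Amend, No): payoffs 0, 9 → best response Delay.
Faction C against (Delay, Yes): payoffs 9, 8 → best response Amend.
Faction C against (Delay, No): payoffs 2, 3 → best response Delay.
Mutual best responses: (Amend, Yes, Delay); (Delay, Yes, Amend); (Delay, No, Delay).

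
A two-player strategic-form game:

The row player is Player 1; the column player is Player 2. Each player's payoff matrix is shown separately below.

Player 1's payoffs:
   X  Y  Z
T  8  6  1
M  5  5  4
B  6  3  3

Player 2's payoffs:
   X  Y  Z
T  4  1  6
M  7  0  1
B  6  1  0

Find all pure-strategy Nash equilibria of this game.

Player 1 against X: payoffs 8, 5, 6 → best response T.
Player 1 against Y: payoffs 6, 5, 3 → best response T.
Player 1 against Z: payoffs 1, 4, 3 → best response M.
Player 2 against T: payoffs 4, 1, 6 → best response Z.
Player 2 against M: payoffs 7, 0, 1 → best response X.
Player 2 against B: payoffs 6, 1, 0 → best response X.
No profile is a mutual best response for all players.

There is no pure-strategy Nash equilibrium.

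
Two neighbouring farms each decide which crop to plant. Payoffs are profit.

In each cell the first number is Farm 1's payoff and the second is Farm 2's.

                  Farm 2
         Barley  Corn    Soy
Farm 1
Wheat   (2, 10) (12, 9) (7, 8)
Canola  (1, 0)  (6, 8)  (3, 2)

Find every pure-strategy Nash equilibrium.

Farm 1 against Barley: payoffs 2, 1 → best response Wheat.
Farm 1 against Corn: payoffs 12, 6 → best response Wheat.
Farm 1 against Soy: payoffs 7, 3 → best response Wheat.
Farm 2 against Wheat: payoffs 10, 9, 8 → best response Barley.
Farm 2 against Canola: payoffs 0, 8, 2 → best response Corn.
Mutual best responses: (Wheat, Barley).

Pure NE: (Wheat, Barley)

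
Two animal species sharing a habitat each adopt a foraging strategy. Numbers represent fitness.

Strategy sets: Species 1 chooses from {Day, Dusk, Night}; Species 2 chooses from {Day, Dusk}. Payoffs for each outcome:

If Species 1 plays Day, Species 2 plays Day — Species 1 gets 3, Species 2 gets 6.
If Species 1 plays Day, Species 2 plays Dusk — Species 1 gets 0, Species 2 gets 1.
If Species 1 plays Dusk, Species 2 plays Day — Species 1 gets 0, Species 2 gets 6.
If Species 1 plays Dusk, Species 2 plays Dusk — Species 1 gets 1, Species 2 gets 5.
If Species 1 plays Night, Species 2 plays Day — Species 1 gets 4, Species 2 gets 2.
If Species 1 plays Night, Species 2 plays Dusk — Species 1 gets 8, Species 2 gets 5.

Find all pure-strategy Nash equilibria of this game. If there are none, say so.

Species 1 against Day: payoffs 3, 0, 4 → best response Night.
Species 1 against Dusk: payoffs 0, 1, 8 → best response Night.
Species 2 against Day: payoffs 6, 1 → best response Day.
Species 2 against Dusk: payoffs 6, 5 → best response Day.
Species 2 against Night: payoffs 2, 5 → best response Dusk.
Mutual best responses: (Night, Dusk).

The unique pure-strategy Nash equilibrium is (Night, Dusk).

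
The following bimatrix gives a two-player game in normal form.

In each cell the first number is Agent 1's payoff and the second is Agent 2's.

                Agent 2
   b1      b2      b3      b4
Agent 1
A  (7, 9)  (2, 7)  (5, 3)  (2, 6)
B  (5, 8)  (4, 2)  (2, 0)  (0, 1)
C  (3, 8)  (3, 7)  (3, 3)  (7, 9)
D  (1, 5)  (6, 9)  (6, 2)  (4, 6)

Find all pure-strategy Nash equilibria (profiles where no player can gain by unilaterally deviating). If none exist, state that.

Check each profile: it is a Nash equilibrium iff no player can strictly gain by switching unilaterally.
(A, b1): Agent 1 gets 7, best alternative 5; Agent 2 gets 9, best alternative 7. No profitable deviation — NE.
(A, b2): Agent 1 can switch to B (2 → 4). Not NE.
(A, b3): Agent 1 can switch to D (5 → 6). Not NE.
(A, b4): Agent 1 can switch to C (2 → 7). Not NE.
(B, b1): Agent 1 can switch to A (5 → 7). Not NE.
(B, b2): Agent 1 can switch to D (4 → 6). Not NE.
(B, b3): Agent 1 can switch to A (2 → 5). Not NE.
(B, b4): Agent 1 can switch to A (0 → 2). Not NE.
(C, b1): Agent 1 can switch to A (3 → 7). Not NE.
(C, b4): Agent 1 gets 7, best alternative 4; Agent 2 gets 9, best alternative 8. No profitable deviation — NE.
(D, b2): Agent 1 gets 6, best alternative 4; Agent 2 gets 9, best alternative 6. No profitable deviation — NE.
(The remaining 5 profiles each have a profitable deviation by the same check.)

Pure-strategy Nash equilibria: (A, b1) and (C, b4) and (D, b2)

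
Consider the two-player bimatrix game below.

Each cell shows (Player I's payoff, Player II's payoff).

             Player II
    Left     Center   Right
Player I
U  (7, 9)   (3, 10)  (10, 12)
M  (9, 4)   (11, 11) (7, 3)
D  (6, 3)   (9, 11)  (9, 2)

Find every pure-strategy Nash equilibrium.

Check each profile: it is a Nash equilibrium iff no player can strictly gain by switching unilaterally.
(U, Left): Player I can switch to M (7 → 9). Not NE.
(U, Center): Player I can switch to M (3 → 11). Not NE.
(U, Right): Player I gets 10, best alternative 9; Player II gets 12, best alternative 10. No profitable deviation — NE.
(M, Left): Player II can switch to Center (4 → 11). Not NE.
(M, Center): Player I gets 11, best alternative 9; Player II gets 11, best alternative 4. No profitable deviation — NE.
(M, Right): Player I can switch to U (7 → 10). Not NE.
(D, Left): Player I can switch to U (6 → 7). Not NE.
(D, Center): Player I can switch to M (9 → 11). Not NE.
(D, Right): Player I can switch to U (9 → 10). Not NE.

The pure Nash equilibria are (U, Right) and (M, Center).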